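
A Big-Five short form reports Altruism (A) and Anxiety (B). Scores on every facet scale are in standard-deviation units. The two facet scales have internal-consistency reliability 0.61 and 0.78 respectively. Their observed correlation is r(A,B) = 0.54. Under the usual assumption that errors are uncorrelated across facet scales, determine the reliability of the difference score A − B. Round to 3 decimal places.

Var(A−B) = 1 + 1 − 2·0.54 = 2 − 1.08 = 0.92.
With uncorrelated errors the cross-covariances are all true-score covariance, so they carry over unchanged; only the diagonal terms shrink to ρᵢσᵢ².
True-score variance = [0.61 + 0.78] − 1.08 = 1.39 − 1.08 = 0.31.
Reliability = 0.31 / 0.92 = 0.337.

0.337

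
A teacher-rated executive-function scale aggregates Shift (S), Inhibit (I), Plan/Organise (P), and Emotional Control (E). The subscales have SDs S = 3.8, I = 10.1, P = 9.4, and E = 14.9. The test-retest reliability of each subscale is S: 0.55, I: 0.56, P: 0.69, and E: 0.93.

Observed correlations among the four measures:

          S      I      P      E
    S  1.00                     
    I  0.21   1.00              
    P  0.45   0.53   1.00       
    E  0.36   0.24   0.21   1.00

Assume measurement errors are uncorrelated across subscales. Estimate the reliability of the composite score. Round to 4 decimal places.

0.8738

Var(S+I+P+E) = 3.8² + 10.1² + 9.4² + 14.9² + 2·[3.8·10.1·0.21 + 3.8·9.4·0.45 + 3.8·14.9·0.36 + 10.1·9.4·0.53 + 10.1·14.9·0.24 + 9.4·14.9·0.21] = 426.82 + 320.731 = 747.551.
Under uncorrelated errors the observed covariances equal the true-score covariances, so only the own-variance terms attenuate.
True-score variance = [3.8²·0.55 + 10.1²·0.56 + 9.4²·0.69 + 14.9²·0.93] + 320.731 = 332.505 + 320.731 = 653.236.
Reliability = 653.236 / 747.551 = 0.8738.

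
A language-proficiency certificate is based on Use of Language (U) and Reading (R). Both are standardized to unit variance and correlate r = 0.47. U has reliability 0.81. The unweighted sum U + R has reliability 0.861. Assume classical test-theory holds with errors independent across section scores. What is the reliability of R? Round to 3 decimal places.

0.781

Var(U+R) = 2 + 2·0.47 = 2.940.
True-score variance = ρ_U + ρ_R + 2·0.47, so 0.861 = (0.81 + ρ_R + 0.94) / 2.940.
ρ_R = 0.861·2.940 − 0.81 − 0.94 = 0.781.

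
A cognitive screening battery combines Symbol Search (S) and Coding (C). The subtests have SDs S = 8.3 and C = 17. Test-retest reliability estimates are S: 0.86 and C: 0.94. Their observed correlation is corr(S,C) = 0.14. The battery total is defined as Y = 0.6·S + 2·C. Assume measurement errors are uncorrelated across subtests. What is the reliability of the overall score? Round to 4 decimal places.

0.9407

Var(Y) = 0.6²·8.3² + 2²·17² + 2·[1.2·8.3·17·0.14] = 1180.8 + 47.4096 = 1228.21.
With uncorrelated errors the cross-covariances are all true-score covariance, so they carry over unchanged; only the diagonal terms shrink to ρᵢσᵢ².
True-score variance = [0.6²·8.3²·0.86 + 2²·17²·0.94] + 47.4096 = 1107.97 + 47.4096 = 1155.38.
Reliability = 1155.38 / 1228.21 = 0.9407.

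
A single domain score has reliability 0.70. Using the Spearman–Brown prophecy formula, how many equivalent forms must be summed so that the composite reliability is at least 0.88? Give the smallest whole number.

k ≥ ρ*(1−ρ₁)/(ρ₁(1−ρ*)) = 0.88·0.30 / (0.70·0.12) = 3.143.
Smallest integer k = 4.

4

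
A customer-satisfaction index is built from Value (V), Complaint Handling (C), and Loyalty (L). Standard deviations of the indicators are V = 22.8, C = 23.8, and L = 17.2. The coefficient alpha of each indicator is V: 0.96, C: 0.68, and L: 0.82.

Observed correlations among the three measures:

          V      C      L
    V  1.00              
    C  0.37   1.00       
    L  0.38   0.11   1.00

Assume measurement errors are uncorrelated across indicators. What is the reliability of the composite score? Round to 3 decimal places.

Var(V+C+L) = 22.8² + 23.8² + 17.2² + 2·[22.8·23.8·0.37 + 22.8·17.2·0.38 + 23.8·17.2·0.11] = 1382.12 + 789.654 = 2171.77.
Under uncorrelated errors the observed covariances equal the true-score covariances, so only the own-variance terms attenuate.
True-score variance = [22.8²·0.96 + 23.8²·0.68 + 17.2²·0.82] + 789.654 = 1126.81 + 789.654 = 1916.47.
Reliability = 1916.47 / 2171.77 = 0.882.

0.882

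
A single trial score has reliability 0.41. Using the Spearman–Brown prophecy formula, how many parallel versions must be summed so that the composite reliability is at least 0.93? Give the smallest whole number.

20

k ≥ ρ*(1−ρ₁)/(ρ₁(1−ρ*)) = 0.93·0.59 / (0.41·0.07) = 19.118.
Smallest integer k = 20.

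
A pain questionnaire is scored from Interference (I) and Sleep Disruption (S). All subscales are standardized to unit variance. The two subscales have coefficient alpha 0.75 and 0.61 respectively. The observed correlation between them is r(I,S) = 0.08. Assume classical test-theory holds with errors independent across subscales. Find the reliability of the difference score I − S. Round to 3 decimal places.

Var(I−S) = 1 + 1 − 2·0.08 = 2 − 0.16 = 1.84.
With uncorrelated errors the cross-covariances are all true-score covariance, so they carry over unchanged; only the diagonal terms shrink to ρᵢσᵢ².
True-score variance = [0.75 + 0.61] − 0.16 = 1.36 − 0.16 = 1.2.
Reliability = 1.2 / 1.84 = 0.652.

0.652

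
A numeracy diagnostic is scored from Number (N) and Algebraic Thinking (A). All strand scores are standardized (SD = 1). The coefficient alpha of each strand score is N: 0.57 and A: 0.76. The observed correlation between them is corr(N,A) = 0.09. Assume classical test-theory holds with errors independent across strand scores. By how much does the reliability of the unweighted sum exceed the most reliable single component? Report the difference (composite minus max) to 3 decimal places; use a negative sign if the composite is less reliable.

Var(sum) = 2 + 0.18 = 2.18; true-score variance = 1.33 + 0.18 = 1.51; composite reliability = 0.6927.
Max component reliability = 0.7600.
Difference = 0.6927 − 0.7600 = -0.067.

-0.067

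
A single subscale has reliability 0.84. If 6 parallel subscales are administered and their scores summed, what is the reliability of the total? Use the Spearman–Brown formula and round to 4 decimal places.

ρ_k = kρ / (1 + (k−1)ρ) = 6·0.84 / (1 + 5·0.84) = 5.040 / 5.200 = 0.9692.

0.9692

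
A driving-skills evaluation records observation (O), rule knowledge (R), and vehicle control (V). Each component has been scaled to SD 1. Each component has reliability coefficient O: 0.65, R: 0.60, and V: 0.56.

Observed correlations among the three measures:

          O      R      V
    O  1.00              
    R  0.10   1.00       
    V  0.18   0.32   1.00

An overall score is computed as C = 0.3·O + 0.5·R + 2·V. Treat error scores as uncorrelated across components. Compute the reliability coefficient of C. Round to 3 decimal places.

Var(C) = 0.3² + 0.5² + 2² + 2·[0.15·0.10 + 0.6·0.18 + 0.32] = 4.34 + 0.886 = 5.226.
Under uncorrelated errors the observed covariances equal the true-score covariances, so only the own-variance terms attenuate.
True-score variance = [0.3²·0.65 + 0.5²·0.60 + 2²·0.56] + 0.886 = 2.4485 + 0.886 = 3.3345.
Reliability = 3.3345 / 5.226 = 0.638.

0.638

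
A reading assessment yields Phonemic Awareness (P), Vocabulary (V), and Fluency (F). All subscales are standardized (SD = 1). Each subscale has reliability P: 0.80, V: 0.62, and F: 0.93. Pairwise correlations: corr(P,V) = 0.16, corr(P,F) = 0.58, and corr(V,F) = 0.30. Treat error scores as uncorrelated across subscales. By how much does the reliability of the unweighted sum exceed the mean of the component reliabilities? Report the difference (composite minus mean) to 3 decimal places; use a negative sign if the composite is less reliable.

0.089

Var(sum) = 3 + 2.08 = 5.08; true-score variance = 2.35 + 2.08 = 4.43; composite reliability = 0.8720.
Mean component reliability = 0.7833.
Difference = 0.8720 − 0.7833 = 0.089.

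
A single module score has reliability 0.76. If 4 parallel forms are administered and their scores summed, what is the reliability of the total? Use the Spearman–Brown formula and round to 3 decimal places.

0.927

ρ_k = kρ / (1 + (k−1)ρ) = 4·0.76 / (1 + 3·0.76) = 3.040 / 3.280 = 0.927.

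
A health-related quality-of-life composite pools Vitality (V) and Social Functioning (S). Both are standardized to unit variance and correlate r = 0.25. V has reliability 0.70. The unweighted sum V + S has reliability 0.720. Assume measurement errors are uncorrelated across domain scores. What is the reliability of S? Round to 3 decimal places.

Var(V+S) = 2 + 2·0.25 = 2.500.
True-score variance = ρ_V + ρ_S + 2·0.25, so 0.720 = (0.70 + ρ_S + 0.50) / 2.500.
ρ_S = 0.720·2.500 − 0.70 − 0.50 = 0.600.

0.600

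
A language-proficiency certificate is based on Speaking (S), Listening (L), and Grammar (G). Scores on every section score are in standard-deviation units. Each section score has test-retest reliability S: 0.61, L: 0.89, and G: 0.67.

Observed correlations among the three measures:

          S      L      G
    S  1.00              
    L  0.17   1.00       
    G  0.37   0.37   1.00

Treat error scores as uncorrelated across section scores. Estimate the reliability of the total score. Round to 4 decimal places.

Var(S+L+G) = 3 + 2·[0.17 + 0.37 + 0.37] = 3 + 1.82 = 4.82.
Because errors are independent across components, Cov(Tᵢ,Tⱼ) = Cov(Xᵢ,Xⱼ); the off-diagonal part of the true-score variance is the same as above.
True-score variance = [0.61 + 0.89 + 0.67] + 1.82 = 2.17 + 1.82 = 3.99.
Reliability = 3.99 / 4.82 = 0.8278.

0.8278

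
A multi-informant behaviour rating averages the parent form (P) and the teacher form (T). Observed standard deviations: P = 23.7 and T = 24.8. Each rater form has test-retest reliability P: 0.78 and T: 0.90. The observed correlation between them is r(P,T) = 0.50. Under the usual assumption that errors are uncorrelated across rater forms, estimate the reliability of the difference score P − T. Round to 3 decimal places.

Var(P−T) = 23.7² + 24.8² − 2·23.7·24.8·0.50 = 1176.73 − 587.76 = 588.97.
Under uncorrelated errors the observed covariances equal the true-score covariances, so only the own-variance terms attenuate.
True-score variance = [23.7²·0.78 + 24.8²·0.90] − 587.76 = 991.654 − 587.76 = 403.894.
Reliability = 403.894 / 588.97 = 0.686.

0.686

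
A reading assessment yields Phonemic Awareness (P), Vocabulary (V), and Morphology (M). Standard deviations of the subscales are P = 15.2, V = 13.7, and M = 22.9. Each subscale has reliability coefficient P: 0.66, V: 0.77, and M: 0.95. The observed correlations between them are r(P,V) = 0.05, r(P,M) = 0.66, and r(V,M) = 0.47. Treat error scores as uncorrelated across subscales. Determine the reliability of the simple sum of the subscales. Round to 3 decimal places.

Var(P+V+M) = 15.2² + 13.7² + 22.9² + 2·[15.2·13.7·0.05 + 15.2·22.9·0.66 + 13.7·22.9·0.47] = 943.14 + 775.196 = 1718.34.
Under uncorrelated errors the observed covariances equal the true-score covariances, so only the own-variance terms attenuate.
True-score variance = [15.2²·0.66 + 13.7²·0.77 + 22.9²·0.95] + 775.196 = 795.197 + 775.196 = 1570.39.
Reliability = 1570.39 / 1718.34 = 0.914.

0.914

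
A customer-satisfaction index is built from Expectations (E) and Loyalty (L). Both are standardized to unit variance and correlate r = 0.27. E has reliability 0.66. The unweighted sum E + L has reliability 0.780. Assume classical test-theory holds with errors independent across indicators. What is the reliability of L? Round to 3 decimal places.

Var(E+L) = 2 + 2·0.27 = 2.540.
True-score variance = ρ_E + ρ_L + 2·0.27, so 0.780 = (0.66 + ρ_L + 0.54) / 2.540.
ρ_L = 0.780·2.540 − 0.66 − 0.54 = 0.781.

0.781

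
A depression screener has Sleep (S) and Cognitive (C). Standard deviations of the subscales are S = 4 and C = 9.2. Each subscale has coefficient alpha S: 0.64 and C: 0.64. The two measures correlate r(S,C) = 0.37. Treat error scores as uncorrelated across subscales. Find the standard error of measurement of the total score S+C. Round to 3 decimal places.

Var(total) = 100.64 + 27.232 = 127.872.
True-score variance = 64.4096 + 27.232 = 91.6416, so reliability = 0.7167.
Error variance = 127.872 − 91.6416 = 36.2304; SEM = √36.2304 = 6.019.

6.019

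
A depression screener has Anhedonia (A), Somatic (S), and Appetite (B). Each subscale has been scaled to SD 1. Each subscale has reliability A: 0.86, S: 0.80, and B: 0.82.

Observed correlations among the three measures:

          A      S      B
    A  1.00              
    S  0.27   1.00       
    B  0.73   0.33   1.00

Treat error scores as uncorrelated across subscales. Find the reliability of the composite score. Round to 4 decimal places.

0.9081

Var(A+S+B) = 3 + 2·[0.27 + 0.73 + 0.33] = 3 + 2.66 = 5.66.
Under uncorrelated errors the observed covariances equal the true-score covariances, so only the own-variance terms attenuate.
True-score variance = [0.86 + 0.80 + 0.82] + 2.66 = 2.48 + 2.66 = 5.14.
Reliability = 5.14 / 5.66 = 0.9081.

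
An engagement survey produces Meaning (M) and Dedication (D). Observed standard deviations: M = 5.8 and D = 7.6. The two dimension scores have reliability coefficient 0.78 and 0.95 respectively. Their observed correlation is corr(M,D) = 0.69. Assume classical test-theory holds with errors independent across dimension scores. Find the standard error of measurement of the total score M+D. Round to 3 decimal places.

3.208

Var(total) = 91.4 + 60.8304 = 152.23.
True-score variance = 81.1112 + 60.8304 = 141.942, so reliability = 0.9324.
Error variance = 152.23 − 141.942 = 10.2888; SEM = √10.2888 = 3.208.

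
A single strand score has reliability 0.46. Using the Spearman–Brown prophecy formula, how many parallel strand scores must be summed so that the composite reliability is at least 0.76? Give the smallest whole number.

k ≥ ρ*(1−ρ₁)/(ρ₁(1−ρ*)) = 0.76·0.54 / (0.46·0.24) = 3.717.
Smallest integer k = 4.

4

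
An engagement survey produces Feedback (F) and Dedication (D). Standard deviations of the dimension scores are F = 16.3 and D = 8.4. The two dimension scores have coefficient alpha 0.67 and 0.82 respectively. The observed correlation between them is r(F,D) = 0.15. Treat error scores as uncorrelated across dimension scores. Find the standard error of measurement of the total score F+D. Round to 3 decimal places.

10.019

Var(total) = 336.25 + 41.076 = 377.326.
True-score variance = 235.872 + 41.076 = 276.948, so reliability = 0.7340.
Error variance = 377.326 − 276.948 = 100.378; SEM = √100.378 = 10.019.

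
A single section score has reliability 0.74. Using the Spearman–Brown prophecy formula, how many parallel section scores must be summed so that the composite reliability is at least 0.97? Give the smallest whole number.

12

k ≥ ρ*(1−ρ₁)/(ρ₁(1−ρ*)) = 0.97·0.26 / (0.74·0.03) = 11.360.
Smallest integer k = 12.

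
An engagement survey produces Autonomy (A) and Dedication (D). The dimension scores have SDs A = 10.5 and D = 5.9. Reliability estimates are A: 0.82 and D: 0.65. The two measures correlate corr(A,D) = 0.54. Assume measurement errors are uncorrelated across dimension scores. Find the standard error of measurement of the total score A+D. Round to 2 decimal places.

Var(total) = 145.06 + 66.906 = 211.966.
True-score variance = 113.032 + 66.906 = 179.938, so reliability = 0.8489.
Error variance = 211.966 − 179.938 = 32.0285; SEM = √32.0285 = 5.66.

5.66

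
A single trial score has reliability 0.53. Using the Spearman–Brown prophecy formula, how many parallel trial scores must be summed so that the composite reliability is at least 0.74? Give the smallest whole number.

3

k ≥ ρ*(1−ρ₁)/(ρ₁(1−ρ*)) = 0.74·0.47 / (0.53·0.26) = 2.524.
Smallest integer k = 3.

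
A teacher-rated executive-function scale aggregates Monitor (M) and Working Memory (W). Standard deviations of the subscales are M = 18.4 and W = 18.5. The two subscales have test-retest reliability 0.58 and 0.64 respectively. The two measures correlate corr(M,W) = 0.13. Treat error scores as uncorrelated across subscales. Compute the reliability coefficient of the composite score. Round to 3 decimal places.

0.655

Var(M+W) = 18.4² + 18.5² + 2·[18.4·18.5·0.13] = 680.81 + 88.504 = 769.314.
With uncorrelated errors the cross-covariances are all true-score covariance, so they carry over unchanged; only the diagonal terms shrink to ρᵢσᵢ².
True-score variance = [18.4²·0.58 + 18.5²·0.64] + 88.504 = 415.405 + 88.504 = 503.909.
Reliability = 503.909 / 769.314 = 0.655.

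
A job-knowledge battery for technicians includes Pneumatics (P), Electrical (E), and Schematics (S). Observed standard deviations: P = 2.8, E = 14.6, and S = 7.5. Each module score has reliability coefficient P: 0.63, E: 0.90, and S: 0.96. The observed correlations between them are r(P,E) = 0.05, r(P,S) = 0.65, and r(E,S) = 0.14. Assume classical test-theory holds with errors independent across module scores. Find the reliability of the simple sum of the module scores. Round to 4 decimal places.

Var(P+E+S) = 2.8² + 14.6² + 7.5² + 2·[2.8·14.6·0.05 + 2.8·7.5·0.65 + 14.6·7.5·0.14] = 277.25 + 62.048 = 339.298.
Under uncorrelated errors the observed covariances equal the true-score covariances, so only the own-variance terms attenuate.
True-score variance = [2.8²·0.63 + 14.6²·0.90 + 7.5²·0.96] + 62.048 = 250.783 + 62.048 = 312.831.
Reliability = 312.831 / 339.298 = 0.9220.

0.9220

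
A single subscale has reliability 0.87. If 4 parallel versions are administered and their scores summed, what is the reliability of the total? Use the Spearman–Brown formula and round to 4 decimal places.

0.9640

ρ_k = kρ / (1 + (k−1)ρ) = 4·0.87 / (1 + 3·0.87) = 3.480 / 3.610 = 0.9640.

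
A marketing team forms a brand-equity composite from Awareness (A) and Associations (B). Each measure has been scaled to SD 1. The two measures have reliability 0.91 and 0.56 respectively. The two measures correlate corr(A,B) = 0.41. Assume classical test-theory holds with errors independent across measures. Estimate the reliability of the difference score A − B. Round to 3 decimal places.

Var(A−B) = 1 + 1 − 2·0.41 = 2 − 0.82 = 1.18.
Under uncorrelated errors the observed covariances equal the true-score covariances, so only the own-variance terms attenuate.
True-score variance = [0.91 + 0.56] − 0.82 = 1.47 − 0.82 = 0.65.
Reliability = 0.65 / 1.18 = 0.551.

0.551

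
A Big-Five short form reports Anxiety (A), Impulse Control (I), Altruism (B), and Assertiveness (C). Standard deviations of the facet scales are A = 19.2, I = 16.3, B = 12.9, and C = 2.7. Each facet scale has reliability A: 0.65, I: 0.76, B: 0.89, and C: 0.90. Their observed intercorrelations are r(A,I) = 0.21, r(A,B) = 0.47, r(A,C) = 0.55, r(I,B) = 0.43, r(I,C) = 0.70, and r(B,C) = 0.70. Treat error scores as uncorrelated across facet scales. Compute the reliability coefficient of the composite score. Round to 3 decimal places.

Var(A+I+B+C) = 19.2² + 16.3² + 12.9² + 2.7² + 2·[19.2·16.3·0.21 + 19.2·12.9·0.47 + 19.2·2.7·0.55 + 16.3·12.9·0.43 + 16.3·2.7·0.70 + 12.9·2.7·0.70] = 808.03 + 712.495 = 1520.52.
With uncorrelated errors the cross-covariances are all true-score covariance, so they carry over unchanged; only the diagonal terms shrink to ρᵢσᵢ².
True-score variance = [19.2²·0.65 + 16.3²·0.76 + 12.9²·0.89 + 2.7²·0.90] + 712.495 = 596.206 + 712.495 = 1308.7.
Reliability = 1308.7 / 1520.52 = 0.861.

0.861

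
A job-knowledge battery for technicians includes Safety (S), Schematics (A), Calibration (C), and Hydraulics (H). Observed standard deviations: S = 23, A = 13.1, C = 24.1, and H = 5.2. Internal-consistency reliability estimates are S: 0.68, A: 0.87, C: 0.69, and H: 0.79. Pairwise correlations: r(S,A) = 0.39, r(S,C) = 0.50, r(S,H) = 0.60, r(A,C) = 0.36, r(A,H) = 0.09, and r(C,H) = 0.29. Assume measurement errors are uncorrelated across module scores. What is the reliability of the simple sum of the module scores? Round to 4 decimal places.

Var(S+A+C+H) = 23² + 13.1² + 24.1² + 5.2² + 2·[23·13.1·0.39 + 23·24.1·0.50 + 23·5.2·0.60 + 13.1·24.1·0.36 + 13.1·5.2·0.09 + 24.1·5.2·0.29] = 1308.46 + 1245.09 = 2553.55.
Because errors are independent across components, Cov(Tᵢ,Tⱼ) = Cov(Xᵢ,Xⱼ); the off-diagonal part of the true-score variance is the same as above.
True-score variance = [23²·0.68 + 13.1²·0.87 + 24.1²·0.69 + 5.2²·0.79] + 1245.09 = 931.141 + 1245.09 = 2176.23.
Reliability = 2176.23 / 2553.55 = 0.8522.

0.8522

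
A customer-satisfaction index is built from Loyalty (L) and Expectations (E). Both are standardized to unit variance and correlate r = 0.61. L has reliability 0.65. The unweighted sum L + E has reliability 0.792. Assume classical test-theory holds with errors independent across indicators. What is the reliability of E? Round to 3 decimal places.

0.680

Var(L+E) = 2 + 2·0.61 = 3.220.
True-score variance = ρ_L + ρ_E + 2·0.61, so 0.792 = (0.65 + ρ_E + 1.22) / 3.220.
ρ_E = 0.792·3.220 − 0.65 − 1.22 = 0.680.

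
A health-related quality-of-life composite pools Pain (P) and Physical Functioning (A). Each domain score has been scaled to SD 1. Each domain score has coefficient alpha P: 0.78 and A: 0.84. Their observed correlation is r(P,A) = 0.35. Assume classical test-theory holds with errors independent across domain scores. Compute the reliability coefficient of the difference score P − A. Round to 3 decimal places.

Var(P−A) = 1 + 1 − 2·0.35 = 2 − 0.7 = 1.3.
Because errors are independent across components, Cov(Tᵢ,Tⱼ) = Cov(Xᵢ,Xⱼ); the off-diagonal part of the true-score variance is the same as above.
True-score variance = [0.78 + 0.84] − 0.7 = 1.62 − 0.7 = 0.92.
Reliability = 0.92 / 1.3 = 0.708.

0.708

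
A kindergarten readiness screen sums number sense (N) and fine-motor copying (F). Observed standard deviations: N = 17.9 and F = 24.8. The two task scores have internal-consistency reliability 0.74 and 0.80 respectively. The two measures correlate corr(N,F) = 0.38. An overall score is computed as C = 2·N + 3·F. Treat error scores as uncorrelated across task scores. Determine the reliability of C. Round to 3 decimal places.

Var(C) = 2²·17.9² + 3²·24.8² + 2·[6·17.9·24.8·0.38] = 6817 + 2024.28 = 8841.28.
Because errors are independent across components, Cov(Tᵢ,Tⱼ) = Cov(Xᵢ,Xⱼ); the off-diagonal part of the true-score variance is the same as above.
True-score variance = [2²·17.9²·0.74 + 3²·24.8²·0.80] + 2024.28 = 5376.7 + 2024.28 = 7400.98.
Reliability = 7400.98 / 8841.28 = 0.837.

0.837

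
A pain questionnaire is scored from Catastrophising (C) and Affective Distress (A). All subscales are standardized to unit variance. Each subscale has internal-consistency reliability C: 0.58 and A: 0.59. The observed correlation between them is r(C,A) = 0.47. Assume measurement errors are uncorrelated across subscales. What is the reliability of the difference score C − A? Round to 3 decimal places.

0.217

Var(C−A) = 1 + 1 − 2·0.47 = 2 − 0.94 = 1.06.
With uncorrelated errors the cross-covariances are all true-score covariance, so they carry over unchanged; only the diagonal terms shrink to ρᵢσᵢ².
True-score variance = [0.58 + 0.59] − 0.94 = 1.17 − 0.94 = 0.23.
Reliability = 0.23 / 1.06 = 0.217.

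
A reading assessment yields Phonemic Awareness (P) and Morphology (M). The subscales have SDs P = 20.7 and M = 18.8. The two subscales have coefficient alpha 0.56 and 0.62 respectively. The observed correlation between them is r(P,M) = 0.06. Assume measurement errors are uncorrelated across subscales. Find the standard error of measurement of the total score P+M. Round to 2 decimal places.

17.97

Var(total) = 781.93 + 46.6992 = 828.629.
True-score variance = 459.087 + 46.6992 = 505.786, so reliability = 0.6104.
Error variance = 828.629 − 505.786 = 322.843; SEM = √322.843 = 17.97.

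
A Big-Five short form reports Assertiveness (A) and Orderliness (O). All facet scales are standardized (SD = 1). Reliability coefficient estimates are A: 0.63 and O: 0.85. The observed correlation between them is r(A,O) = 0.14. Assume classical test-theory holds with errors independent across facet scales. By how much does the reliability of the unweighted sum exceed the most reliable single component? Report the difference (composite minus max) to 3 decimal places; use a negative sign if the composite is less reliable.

-0.078

Var(sum) = 2 + 0.28 = 2.28; true-score variance = 1.48 + 0.28 = 1.76; composite reliability = 0.7719.
Max component reliability = 0.8500.
Difference = 0.7719 − 0.8500 = -0.078.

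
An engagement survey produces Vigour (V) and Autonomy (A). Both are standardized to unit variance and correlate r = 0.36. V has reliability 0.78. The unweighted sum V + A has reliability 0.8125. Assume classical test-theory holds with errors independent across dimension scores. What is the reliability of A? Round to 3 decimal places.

0.710

Var(V+A) = 2 + 2·0.36 = 2.720.
True-score variance = ρ_V + ρ_A + 2·0.36, so 0.8125 = (0.78 + ρ_A + 0.72) / 2.720.
ρ_A = 0.8125·2.720 − 0.78 − 0.72 = 0.710.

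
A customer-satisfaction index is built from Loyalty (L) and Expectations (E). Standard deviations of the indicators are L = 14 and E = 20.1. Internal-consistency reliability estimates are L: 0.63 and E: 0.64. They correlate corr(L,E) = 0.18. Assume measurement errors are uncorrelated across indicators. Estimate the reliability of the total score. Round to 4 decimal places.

Var(L+E) = 14² + 20.1² + 2·[14·20.1·0.18] = 600.01 + 101.304 = 701.314.
Because errors are independent across components, Cov(Tᵢ,Tⱼ) = Cov(Xᵢ,Xⱼ); the off-diagonal part of the true-score variance is the same as above.
True-score variance = [14²·0.63 + 20.1²·0.64] + 101.304 = 382.046 + 101.304 = 483.35.
Reliability = 483.35 / 701.314 = 0.6892.

0.6892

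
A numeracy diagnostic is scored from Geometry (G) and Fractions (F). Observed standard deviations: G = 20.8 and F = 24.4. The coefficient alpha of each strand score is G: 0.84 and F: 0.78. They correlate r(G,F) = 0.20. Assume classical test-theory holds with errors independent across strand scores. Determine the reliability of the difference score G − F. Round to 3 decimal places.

Var(G−F) = 20.8² + 24.4² − 2·20.8·24.4·0.20 = 1028 − 203.008 = 824.992.
Because errors are independent across components, Cov(Tᵢ,Tⱼ) = Cov(Xᵢ,Xⱼ); the off-diagonal part of the true-score variance is the same as above.
True-score variance = [20.8²·0.84 + 24.4²·0.78] − 203.008 = 827.798 − 203.008 = 624.79.
Reliability = 624.79 / 824.992 = 0.757.

0.757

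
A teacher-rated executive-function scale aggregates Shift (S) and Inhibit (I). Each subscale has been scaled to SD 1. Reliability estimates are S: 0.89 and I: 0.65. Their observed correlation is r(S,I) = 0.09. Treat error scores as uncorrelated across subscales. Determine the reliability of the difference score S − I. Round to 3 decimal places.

Var(S−I) = 1 + 1 − 2·0.09 = 2 − 0.18 = 1.82.
Under uncorrelated errors the observed covariances equal the true-score covariances, so only the own-variance terms attenuate.
True-score variance = [0.89 + 0.65] − 0.18 = 1.54 − 0.18 = 1.36.
Reliability = 1.36 / 1.82 = 0.747.

0.747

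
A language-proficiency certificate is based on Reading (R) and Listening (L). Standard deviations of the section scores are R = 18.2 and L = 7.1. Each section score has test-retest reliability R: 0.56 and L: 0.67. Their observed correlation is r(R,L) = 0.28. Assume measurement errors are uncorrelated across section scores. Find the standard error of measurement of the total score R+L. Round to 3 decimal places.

Var(total) = 381.65 + 72.3632 = 454.013.
True-score variance = 219.269 + 72.3632 = 291.632, so reliability = 0.6423.
Error variance = 454.013 − 291.632 = 162.381; SEM = √162.381 = 12.743.

12.743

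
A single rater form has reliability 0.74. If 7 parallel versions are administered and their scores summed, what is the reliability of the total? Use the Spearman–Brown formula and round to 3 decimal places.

0.952

ρ_k = kρ / (1 + (k−1)ρ) = 7·0.74 / (1 + 6·0.74) = 5.180 / 5.440 = 0.952.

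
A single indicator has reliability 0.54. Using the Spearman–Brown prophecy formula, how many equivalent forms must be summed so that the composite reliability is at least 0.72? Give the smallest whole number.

3

k ≥ ρ*(1−ρ₁)/(ρ₁(1−ρ*)) = 0.72·0.46 / (0.54·0.28) = 2.190.
Smallest integer k = 3.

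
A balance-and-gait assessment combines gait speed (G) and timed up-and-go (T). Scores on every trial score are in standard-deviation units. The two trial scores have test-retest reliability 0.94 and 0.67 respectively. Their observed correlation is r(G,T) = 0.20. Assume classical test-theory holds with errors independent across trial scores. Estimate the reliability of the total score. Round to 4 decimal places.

Var(G+T) = 2 + 2·[0.20] = 2 + 0.4 = 2.4.
Under uncorrelated errors the observed covariances equal the true-score covariances, so only the own-variance terms attenuate.
True-score variance = [0.94 + 0.67] + 0.4 = 1.61 + 0.4 = 2.01.
Reliability = 2.01 / 2.4 = 0.8375.

0.8375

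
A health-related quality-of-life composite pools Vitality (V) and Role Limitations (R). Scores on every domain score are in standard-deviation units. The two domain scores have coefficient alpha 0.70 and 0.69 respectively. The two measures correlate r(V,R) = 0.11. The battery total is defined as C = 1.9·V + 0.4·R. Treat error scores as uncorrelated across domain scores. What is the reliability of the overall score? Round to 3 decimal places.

0.712

Var(C) = 1.9² + 0.4² + 2·[0.76·0.11] = 3.77 + 0.1672 = 3.9372.
With uncorrelated errors the cross-covariances are all true-score covariance, so they carry over unchanged; only the diagonal terms shrink to ρᵢσᵢ².
True-score variance = [1.9²·0.70 + 0.4²·0.69] + 0.1672 = 2.6374 + 0.1672 = 2.8046.
Reliability = 2.8046 / 3.9372 = 0.712.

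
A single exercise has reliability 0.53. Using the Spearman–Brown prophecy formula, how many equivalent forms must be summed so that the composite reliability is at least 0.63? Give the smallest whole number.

2

k ≥ ρ*(1−ρ₁)/(ρ₁(1−ρ*)) = 0.63·0.47 / (0.53·0.37) = 1.510.
Smallest integer k = 2.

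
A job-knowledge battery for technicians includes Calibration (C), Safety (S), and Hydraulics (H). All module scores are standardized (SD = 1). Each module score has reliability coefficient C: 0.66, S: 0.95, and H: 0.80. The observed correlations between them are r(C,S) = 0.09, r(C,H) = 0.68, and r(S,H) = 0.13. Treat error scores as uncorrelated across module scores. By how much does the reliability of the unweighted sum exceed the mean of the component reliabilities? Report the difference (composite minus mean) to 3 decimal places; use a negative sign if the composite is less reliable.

Var(sum) = 3 + 1.8 = 4.8; true-score variance = 2.41 + 1.8 = 4.21; composite reliability = 0.8771.
Mean component reliability = 0.8033.
Difference = 0.8771 − 0.8033 = 0.074.

0.074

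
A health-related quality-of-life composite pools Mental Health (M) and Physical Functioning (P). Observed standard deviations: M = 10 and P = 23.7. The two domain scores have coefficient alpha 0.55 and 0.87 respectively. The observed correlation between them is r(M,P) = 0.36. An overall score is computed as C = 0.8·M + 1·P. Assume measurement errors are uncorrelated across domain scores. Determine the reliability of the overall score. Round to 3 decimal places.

0.866

Var(C) = 0.8²·10² + 23.7² + 2·[0.8·10·23.7·0.36] = 625.69 + 136.512 = 762.202.
Under uncorrelated errors the observed covariances equal the true-score covariances, so only the own-variance terms attenuate.
True-score variance = [0.8²·10²·0.55 + 23.7²·0.87] + 136.512 = 523.87 + 136.512 = 660.382.
Reliability = 660.382 / 762.202 = 0.866.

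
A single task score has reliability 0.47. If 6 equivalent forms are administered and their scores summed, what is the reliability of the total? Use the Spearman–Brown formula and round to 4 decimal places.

0.8418

ρ_k = kρ / (1 + (k−1)ρ) = 6·0.47 / (1 + 5·0.47) = 2.820 / 3.350 = 0.8418.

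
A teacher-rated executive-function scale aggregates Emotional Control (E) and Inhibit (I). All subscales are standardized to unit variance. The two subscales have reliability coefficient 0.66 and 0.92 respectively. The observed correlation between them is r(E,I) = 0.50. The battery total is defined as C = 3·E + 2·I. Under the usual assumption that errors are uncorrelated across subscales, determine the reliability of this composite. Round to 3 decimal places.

0.822

Var(C) = 3² + 2² + 2·[6·0.50] = 13 + 6 = 19.
With uncorrelated errors the cross-covariances are all true-score covariance, so they carry over unchanged; only the diagonal terms shrink to ρᵢσᵢ².
True-score variance = [3²·0.66 + 2²·0.92] + 6 = 9.62 + 6 = 15.62.
Reliability = 15.62 / 19 = 0.822.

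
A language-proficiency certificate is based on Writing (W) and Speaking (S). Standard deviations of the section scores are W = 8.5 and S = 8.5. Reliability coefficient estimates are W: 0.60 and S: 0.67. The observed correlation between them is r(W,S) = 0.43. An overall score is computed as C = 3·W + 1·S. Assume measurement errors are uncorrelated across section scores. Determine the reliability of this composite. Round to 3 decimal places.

0.688

Var(C) = 3²·8.5² + 8.5² + 2·[3·8.5·8.5·0.43] = 722.5 + 186.405 = 908.905.
Because errors are independent across components, Cov(Tᵢ,Tⱼ) = Cov(Xᵢ,Xⱼ); the off-diagonal part of the true-score variance is the same as above.
True-score variance = [3²·8.5²·0.60 + 8.5²·0.67] + 186.405 = 438.558 + 186.405 = 624.962.
Reliability = 624.962 / 908.905 = 0.688.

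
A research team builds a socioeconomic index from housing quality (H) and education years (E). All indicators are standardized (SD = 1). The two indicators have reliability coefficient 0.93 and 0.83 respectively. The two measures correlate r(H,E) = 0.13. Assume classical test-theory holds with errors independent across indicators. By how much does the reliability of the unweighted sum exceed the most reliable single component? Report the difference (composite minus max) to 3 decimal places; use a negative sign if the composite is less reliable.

-0.036

Var(sum) = 2 + 0.26 = 2.26; true-score variance = 1.76 + 0.26 = 2.02; composite reliability = 0.8938.
Max component reliability = 0.9300.
Difference = 0.8938 − 0.9300 = -0.036.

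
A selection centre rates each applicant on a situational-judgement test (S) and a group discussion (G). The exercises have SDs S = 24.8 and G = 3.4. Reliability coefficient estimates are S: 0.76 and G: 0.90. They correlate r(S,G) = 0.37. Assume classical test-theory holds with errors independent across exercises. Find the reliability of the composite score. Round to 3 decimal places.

Var(S+G) = 24.8² + 3.4² + 2·[24.8·3.4·0.37] = 626.6 + 62.3968 = 688.997.
Under uncorrelated errors the observed covariances equal the true-score covariances, so only the own-variance terms attenuate.
True-score variance = [24.8²·0.76 + 3.4²·0.90] + 62.3968 = 477.834 + 62.3968 = 540.231.
Reliability = 540.231 / 688.997 = 0.784.

0.784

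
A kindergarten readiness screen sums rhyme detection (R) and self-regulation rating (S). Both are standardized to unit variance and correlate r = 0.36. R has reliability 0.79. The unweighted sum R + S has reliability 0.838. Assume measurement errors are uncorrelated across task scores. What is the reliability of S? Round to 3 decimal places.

0.769

Var(R+S) = 2 + 2·0.36 = 2.720.
True-score variance = ρ_R + ρ_S + 2·0.36, so 0.838 = (0.79 + ρ_S + 0.72) / 2.720.
ρ_S = 0.838·2.720 − 0.79 − 0.72 = 0.769.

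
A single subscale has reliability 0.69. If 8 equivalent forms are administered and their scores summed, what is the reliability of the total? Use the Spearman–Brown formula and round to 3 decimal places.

ρ_k = kρ / (1 + (k−1)ρ) = 8·0.69 / (1 + 7·0.69) = 5.520 / 5.830 = 0.947.

0.947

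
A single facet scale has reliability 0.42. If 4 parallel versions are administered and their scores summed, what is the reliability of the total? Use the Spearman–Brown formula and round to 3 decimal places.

ρ_k = kρ / (1 + (k−1)ρ) = 4·0.42 / (1 + 3·0.42) = 1.680 / 2.260 = 0.743.

0.743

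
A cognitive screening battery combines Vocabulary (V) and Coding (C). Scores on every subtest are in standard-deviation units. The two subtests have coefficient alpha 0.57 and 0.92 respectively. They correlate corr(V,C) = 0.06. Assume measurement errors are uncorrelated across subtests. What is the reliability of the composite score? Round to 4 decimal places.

0.7594

Var(V+C) = 2 + 2·[0.06] = 2 + 0.12 = 2.12.
With uncorrelated errors the cross-covariances are all true-score covariance, so they carry over unchanged; only the diagonal terms shrink to ρᵢσᵢ².
True-score variance = [0.57 + 0.92] + 0.12 = 1.49 + 0.12 = 1.61.
Reliability = 1.61 / 2.12 = 0.7594.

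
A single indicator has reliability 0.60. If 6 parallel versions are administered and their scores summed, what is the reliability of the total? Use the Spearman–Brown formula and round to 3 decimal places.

0.900

ρ_k = kρ / (1 + (k−1)ρ) = 6·0.60 / (1 + 5·0.60) = 3.600 / 4.000 = 0.900.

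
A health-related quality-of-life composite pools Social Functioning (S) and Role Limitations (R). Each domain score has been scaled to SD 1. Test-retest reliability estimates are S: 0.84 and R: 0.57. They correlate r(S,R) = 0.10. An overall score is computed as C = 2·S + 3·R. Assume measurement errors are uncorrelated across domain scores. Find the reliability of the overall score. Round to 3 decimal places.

Var(C) = 2² + 3² + 2·[6·0.10] = 13 + 1.2 = 14.2.
Under uncorrelated errors the observed covariances equal the true-score covariances, so only the own-variance terms attenuate.
True-score variance = [2²·0.84 + 3²·0.57] + 1.2 = 8.49 + 1.2 = 9.69.
Reliability = 9.69 / 14.2 = 0.682.

0.682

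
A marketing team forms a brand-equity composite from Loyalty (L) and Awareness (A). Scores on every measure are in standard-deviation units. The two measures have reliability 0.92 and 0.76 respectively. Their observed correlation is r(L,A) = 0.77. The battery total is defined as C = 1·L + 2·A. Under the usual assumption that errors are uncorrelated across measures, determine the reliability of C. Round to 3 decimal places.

0.871

Var(C) = 1 + 2² + 2·[2·0.77] = 5 + 3.08 = 8.08.
Under uncorrelated errors the observed covariances equal the true-score covariances, so only the own-variance terms attenuate.
True-score variance = [0.92 + 2²·0.76] + 3.08 = 3.96 + 3.08 = 7.04.
Reliability = 7.04 / 8.08 = 0.871.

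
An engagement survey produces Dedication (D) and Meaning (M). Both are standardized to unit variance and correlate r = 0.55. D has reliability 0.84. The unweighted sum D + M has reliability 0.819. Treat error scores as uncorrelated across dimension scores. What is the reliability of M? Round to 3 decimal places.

0.599

Var(D+M) = 2 + 2·0.55 = 3.100.
True-score variance = ρ_D + ρ_M + 2·0.55, so 0.819 = (0.84 + ρ_M + 1.10) / 3.100.
ρ_M = 0.819·3.100 − 0.84 − 1.10 = 0.599.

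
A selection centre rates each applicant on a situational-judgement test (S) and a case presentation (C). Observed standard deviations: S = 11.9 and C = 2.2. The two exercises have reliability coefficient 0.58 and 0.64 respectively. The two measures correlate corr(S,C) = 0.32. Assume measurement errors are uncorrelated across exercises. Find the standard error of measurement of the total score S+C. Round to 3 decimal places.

Var(total) = 146.45 + 16.7552 = 163.205.
True-score variance = 85.2314 + 16.7552 = 101.987, so reliability = 0.6249.
Error variance = 163.205 − 101.987 = 61.2186; SEM = √61.2186 = 7.824.

7.824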